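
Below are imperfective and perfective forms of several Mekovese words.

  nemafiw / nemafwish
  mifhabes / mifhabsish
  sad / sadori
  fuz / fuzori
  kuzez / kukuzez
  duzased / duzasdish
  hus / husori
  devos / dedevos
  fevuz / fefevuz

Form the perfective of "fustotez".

fuz and fevuz both end in -z yet inflect differently (fuzori, fefevuz), so the final letter is not what conditions the rule; the number of vowels is.
"fustotez" has 3 vowels. The stems with 3 vowels (mifhabes → mifhabsish, duzased → duzasdish, nemafiw → nemafwish) delete the last vowel and add -ish.
The other patterns: stems with 1 vowel add -ori; stems with 2 vowels repeat the first consonant+vowel as a prefix.
So fustotez → fustotzish.

fustotzish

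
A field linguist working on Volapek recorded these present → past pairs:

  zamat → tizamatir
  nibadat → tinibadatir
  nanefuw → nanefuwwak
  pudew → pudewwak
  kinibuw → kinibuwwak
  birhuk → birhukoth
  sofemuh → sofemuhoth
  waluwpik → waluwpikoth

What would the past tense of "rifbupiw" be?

rifbupiwwak

nanefuw and birhuk both have last vowel 'u' yet inflect differently (nanefuwwak, birhukoth), so the last vowel is not what conditions the rule; the final letter is.
"rifbupiw" ends in -w. The stems ending in -w (nanefuw → nanefuwwak, pudew → pudewwak, kinibuw → kinibuwwak) double the final consonant and add -ak.
So rifbupiw → rifbupiwwak.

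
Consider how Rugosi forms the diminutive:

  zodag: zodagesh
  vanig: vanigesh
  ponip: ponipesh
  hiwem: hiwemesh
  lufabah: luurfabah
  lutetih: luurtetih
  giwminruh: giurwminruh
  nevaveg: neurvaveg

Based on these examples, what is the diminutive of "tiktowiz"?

zodag and nevaveg both end in -g yet inflect differently (zodagesh, neurvaveg), so the final letter is not what conditions the rule; the number of vowels is.
"tiktowiz" has 3 vowels. The stems with 3 vowels (lufabah → luurfabah, lutetih → luurtetih, giwminruh → giurwminruh) insert -ur- after the first vowel.
The other pattern: stems with 2 vowels add -esh.
So tiktowiz → tiurktowiz.

tiurktowiz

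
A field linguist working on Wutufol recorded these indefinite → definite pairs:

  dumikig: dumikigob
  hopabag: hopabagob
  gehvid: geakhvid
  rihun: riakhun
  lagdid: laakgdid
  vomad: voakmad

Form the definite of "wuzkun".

"wuzkun" ends in -n. The one such stem in the data (rihun → riakhun) inserts -ak- after the first vowel (as do gehvid, lagdid), so the same rule applies.
The other pattern: stems ending in -g add -ob.
So wuzkun → wuakzkun.

wuakzkun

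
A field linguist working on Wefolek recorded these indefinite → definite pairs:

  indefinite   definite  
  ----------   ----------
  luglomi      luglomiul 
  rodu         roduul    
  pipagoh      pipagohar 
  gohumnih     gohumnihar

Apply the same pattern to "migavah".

luglomi and gohumnih both have last vowel 'i' yet inflect differently (luglomiul, gohumnihar), so the last vowel is not what conditions the rule; whether the stem ends in a vowel or a consonant is.
"migavah" ends in a consonant. The stems ending in a consonant (gohumnih → gohumnihar, pipagoh → pipagohar) add -ar.
The other pattern: stems ending in a vowel add -ul.
So migavah → migavahar.

migavahar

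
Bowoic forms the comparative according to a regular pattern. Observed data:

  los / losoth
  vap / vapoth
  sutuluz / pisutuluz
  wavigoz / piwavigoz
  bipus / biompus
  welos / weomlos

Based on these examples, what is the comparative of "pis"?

los and welos both end in -s yet inflect differently (losoth, weomlos), so the final letter is not what conditions the rule; the number of vowels is.
"pis" has 1 vowel. The stems with 1 vowel (vap → vapoth, los → losoth) add -oth.
So pis → pisoth.

pisoth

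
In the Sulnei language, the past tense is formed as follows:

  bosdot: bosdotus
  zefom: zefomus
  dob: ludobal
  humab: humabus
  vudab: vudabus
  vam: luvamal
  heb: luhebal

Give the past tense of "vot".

luvotal

"vot" has 1 vowel. The stems with 1 vowel (dob → ludobal, heb → luhebal, vam → luvamal) add lu- … -al around the stem.
The other pattern: stems with 2 vowels add -us.
So vot → luvotal.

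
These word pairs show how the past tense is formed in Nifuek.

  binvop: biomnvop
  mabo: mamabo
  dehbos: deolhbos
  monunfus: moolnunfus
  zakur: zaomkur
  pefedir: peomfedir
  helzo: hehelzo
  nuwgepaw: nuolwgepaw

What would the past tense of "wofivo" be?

wowofivo

binvop and mabo both have last vowel 'o' yet inflect differently (biomnvop, mamabo), so the last vowel is not what conditions the rule; the final letter is.
"wofivo" ends in -o. The stems ending in -o (mabo → mamabo, helzo → hehelzo) repeat the first consonant+vowel as a prefix.
The other patterns: stems ending in -p or -r insert -om- after the first vowel; stems ending in -s or -w insert -ol- after the first vowel.
So wofivo → wowofivo.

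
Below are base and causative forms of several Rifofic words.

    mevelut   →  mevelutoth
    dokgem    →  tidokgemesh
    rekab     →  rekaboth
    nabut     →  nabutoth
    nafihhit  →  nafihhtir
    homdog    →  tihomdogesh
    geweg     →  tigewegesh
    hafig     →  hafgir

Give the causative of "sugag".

"sugag" has last vowel 'a'. The one such stem in the data (rekab → rekaboth) adds -oth, so the same rule applies.
The other patterns: stems whose last vowel is 'i' delete the last vowel and add -ir; stems whose last vowel is 'e' or 'o' add ti- … -esh around the stem.
So sugag → sugagoth.

sugagoth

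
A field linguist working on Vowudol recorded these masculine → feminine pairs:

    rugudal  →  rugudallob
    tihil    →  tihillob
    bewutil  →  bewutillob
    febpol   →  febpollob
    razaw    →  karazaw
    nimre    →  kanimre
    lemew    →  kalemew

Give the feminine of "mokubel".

mokubellob

rugudal and razaw both have last vowel 'a' yet inflect differently (rugudallob, karazaw), so the last vowel is not what conditions the rule; the final letter is.
"mokubel" ends in -l. The stems ending in -l (rugudal → rugudallob, tihil → tihillob, bewutil → bewutillob) double the final consonant and add -ob.
The other pattern: stems ending in -e or -w add the prefix ka-.
So mokubel → mokubellob.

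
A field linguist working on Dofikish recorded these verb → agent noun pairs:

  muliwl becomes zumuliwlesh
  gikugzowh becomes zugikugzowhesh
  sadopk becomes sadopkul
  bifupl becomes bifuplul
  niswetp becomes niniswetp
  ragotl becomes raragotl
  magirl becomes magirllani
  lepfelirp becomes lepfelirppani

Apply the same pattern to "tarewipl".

muliwl and bifupl both end in -l yet inflect differently (zumuliwlesh, bifuplul), so the final letter is not what conditions the rule; the second-to-last letter is.
"tarewipl" has second-to-last letter 'p'. The stems whose second-to-last letter is 'p' (sadopk → sadopkul, bifupl → bifuplul) add -ul.
So tarewipl → tarewiplul.

tarewiplul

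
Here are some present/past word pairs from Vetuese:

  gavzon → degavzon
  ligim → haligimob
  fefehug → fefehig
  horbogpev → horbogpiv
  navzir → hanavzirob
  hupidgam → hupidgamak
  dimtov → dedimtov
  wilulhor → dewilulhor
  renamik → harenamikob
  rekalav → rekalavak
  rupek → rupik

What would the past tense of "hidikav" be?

hidikavak

"hidikav" has last vowel 'a'. The stems whose last vowel is 'a' (hupidgam → hupidgamak, rekalav → rekalavak) add -ak.
So hidikav → hidikavak.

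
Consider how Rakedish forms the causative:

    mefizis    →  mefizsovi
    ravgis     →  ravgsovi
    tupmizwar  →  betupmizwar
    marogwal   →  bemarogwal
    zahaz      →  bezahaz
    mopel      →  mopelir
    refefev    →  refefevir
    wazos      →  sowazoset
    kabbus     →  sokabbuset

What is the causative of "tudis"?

marogwal and mopel both end in -l yet inflect differently (bemarogwal, mopelir), so the final letter is not what conditions the rule; the last vowel is.
"tudis" has last vowel 'i'. The stems whose last vowel is 'i' (mefizis → mefizsovi, ravgis → ravgsovi) delete the last vowel and add -ovi.
So tudis → tudsovi.

tudsovi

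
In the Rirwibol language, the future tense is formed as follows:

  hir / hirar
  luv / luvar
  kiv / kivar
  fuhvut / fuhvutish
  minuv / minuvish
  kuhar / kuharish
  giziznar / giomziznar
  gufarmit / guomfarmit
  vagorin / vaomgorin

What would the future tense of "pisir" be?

luv and minuv both end in -v yet inflect differently (luvar, minuvish), so the final letter is not what conditions the rule; the number of vowels is.
"pisir" has 2 vowels. The stems with 2 vowels (fuhvut → fuhvutish, minuv → minuvish, kuhar → kuharish) add -ish.
The other patterns: stems with 1 vowel add -ar; stems with 3 vowels insert -om- after the first vowel.
So pisir → pisirish.

pisirish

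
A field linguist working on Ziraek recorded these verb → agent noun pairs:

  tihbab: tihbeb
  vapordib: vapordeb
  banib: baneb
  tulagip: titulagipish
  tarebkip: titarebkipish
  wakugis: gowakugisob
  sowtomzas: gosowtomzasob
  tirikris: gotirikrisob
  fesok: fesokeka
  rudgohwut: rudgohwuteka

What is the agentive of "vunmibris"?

govunmibrisob

vapordib and tulagip both have last vowel 'i' yet inflect differently (vapordeb, titulagipish), so the last vowel is not what conditions the rule; the final letter is.
"vunmibris" ends in -s. The stems ending in -s (wakugis → gowakugisob, sowtomzas → gosowtomzasob, tirikris → gotirikrisob) add go- … -ob around the stem.
So vunmibris → govunmibrisob.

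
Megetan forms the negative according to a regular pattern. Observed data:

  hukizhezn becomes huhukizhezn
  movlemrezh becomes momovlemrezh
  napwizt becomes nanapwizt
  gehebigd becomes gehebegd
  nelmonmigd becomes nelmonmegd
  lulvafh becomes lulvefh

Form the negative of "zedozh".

zezedozh

movlemrezh and lulvafh both end in -h yet inflect differently (momovlemrezh, lulvefh), so the final letter is not what conditions the rule; the second-to-last letter is.
"zedozh" has second-to-last letter 'z'. The stems whose second-to-last letter is 'z' (hukizhezn → huhukizhezn, movlemrezh → momovlemrezh, napwizt → nanapwizt) repeat the first consonant+vowel as a prefix.
The other pattern: stems whose second-to-last letter is 'f' or 'g' change the last vowel to 'e'.
So zedozh → zezedozh.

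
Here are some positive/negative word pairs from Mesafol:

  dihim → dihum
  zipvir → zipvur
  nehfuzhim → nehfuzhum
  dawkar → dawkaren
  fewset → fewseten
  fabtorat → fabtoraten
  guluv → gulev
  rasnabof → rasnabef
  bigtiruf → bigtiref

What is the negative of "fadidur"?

fadider

zipvir and dawkar both end in -r yet inflect differently (zipvur, dawkaren), so the final letter is not what conditions the rule; the last vowel is.
"fadidur" has last vowel 'u'. The stems whose last vowel is 'u' (guluv → gulev, bigtiruf → bigtiref) change the last vowel to 'e'.
So fadidur → fadider.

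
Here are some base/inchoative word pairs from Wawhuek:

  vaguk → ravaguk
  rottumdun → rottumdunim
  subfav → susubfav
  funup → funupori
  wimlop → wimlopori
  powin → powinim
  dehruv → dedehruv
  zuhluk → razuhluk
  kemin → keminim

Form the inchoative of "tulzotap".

tulzotapori

"tulzotap" ends in -p. The stems ending in -p (funup → funupori, wimlop → wimlopori) add -ori.
The other patterns: stems ending in -k add the prefix ra-; stems ending in -v repeat the first consonant+vowel as a prefix; stems ending in -n add -im.
So tulzotap → tulzotapori.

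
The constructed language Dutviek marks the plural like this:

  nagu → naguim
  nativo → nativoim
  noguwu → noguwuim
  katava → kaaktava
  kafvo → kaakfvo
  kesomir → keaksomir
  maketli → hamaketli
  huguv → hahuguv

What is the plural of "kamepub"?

nativo and kafvo both end in -o yet inflect differently (nativoim, kaakfvo), so the final letter is not what conditions the rule; the first letter is.
"kamepub" begins with k-. The stems beginning with k- (katava → kaaktava, kafvo → kaakfvo, kesomir → keaksomir) insert -ak- after the first vowel.
So kamepub → kaakmepub.

kaakmepub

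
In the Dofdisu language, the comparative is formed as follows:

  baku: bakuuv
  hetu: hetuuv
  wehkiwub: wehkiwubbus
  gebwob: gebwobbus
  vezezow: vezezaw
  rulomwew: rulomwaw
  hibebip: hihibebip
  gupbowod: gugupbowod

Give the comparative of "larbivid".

lalarbivid

baku and wehkiwub both have last vowel 'u' yet inflect differently (bakuuv, wehkiwubbus), so the last vowel is not what conditions the rule; the final letter is.
"larbivid" ends in -d. The one such stem in the data (gupbowod → gugupbowod) repeats the first consonant+vowel as a prefix (as does hibebip), so the same rule applies.
So larbivid → lalarbivid.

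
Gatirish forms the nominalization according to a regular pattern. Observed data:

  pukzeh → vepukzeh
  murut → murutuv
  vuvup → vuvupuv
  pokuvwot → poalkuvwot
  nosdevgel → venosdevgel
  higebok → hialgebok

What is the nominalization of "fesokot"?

fealsokot

"fesokot" has last vowel 'o'. The stems whose last vowel is 'o' (higebok → hialgebok, pokuvwot → poalkuvwot) insert -al- after the first vowel.
The other patterns: stems whose last vowel is 'e' add the prefix ve-; stems whose last vowel is 'u' add -uv.
So fesokot → fealsokot.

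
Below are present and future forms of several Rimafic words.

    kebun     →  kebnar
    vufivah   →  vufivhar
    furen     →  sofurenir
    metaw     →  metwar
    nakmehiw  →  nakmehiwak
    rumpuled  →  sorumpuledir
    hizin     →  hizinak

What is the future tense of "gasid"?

gasidak

hizin and kebun both end in -n yet inflect differently (hizinak, kebnar), so the final letter is not what conditions the rule; the last vowel is.
"gasid" has last vowel 'i'. The stems whose last vowel is 'i' (nakmehiw → nakmehiwak, hizin → hizinak) add -ak.
The other patterns: stems whose last vowel is 'a' or 'u' delete the last vowel and add -ar; stems whose last vowel is 'e' add so- … -ir around the stem.
So gasid → gasidak.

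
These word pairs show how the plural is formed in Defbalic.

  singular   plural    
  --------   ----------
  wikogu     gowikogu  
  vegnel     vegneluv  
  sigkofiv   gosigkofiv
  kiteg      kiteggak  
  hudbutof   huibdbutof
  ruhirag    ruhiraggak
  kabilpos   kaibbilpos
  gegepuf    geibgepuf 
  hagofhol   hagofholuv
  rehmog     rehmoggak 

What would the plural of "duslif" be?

duibslif

"duslif" ends in -f. The stems ending in -f (gegepuf → geibgepuf, hudbutof → huibdbutof) insert -ib- after the first vowel.
The other patterns: stems ending in -l add -uv; stems ending in -g double the final consonant and add -ak; stems ending in -u or -v add the prefix go-.
So duslif → duibslif.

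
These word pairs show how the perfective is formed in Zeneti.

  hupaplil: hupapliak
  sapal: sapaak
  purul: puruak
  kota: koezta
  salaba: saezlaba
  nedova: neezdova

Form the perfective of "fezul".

fezuak

sapal and kota both have last vowel 'a' yet inflect differently (sapaak, koezta), so the last vowel is not what conditions the rule; the final letter is.
"fezul" ends in -l. The stems ending in -l (hupaplil → hupapliak, sapal → sapaak, purul → puruak) drop the final letter and add -ak.
So fezul → fezuak.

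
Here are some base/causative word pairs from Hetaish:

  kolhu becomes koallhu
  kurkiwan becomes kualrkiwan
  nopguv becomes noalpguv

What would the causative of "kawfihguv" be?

kaalwfihguv

Every pair shown (kolhu → koallhu, kurkiwan → kualrkiwan, nopguv → noalpguv) follows the same rule: insert -al- after the first vowel.
So kawfihguv → kaalwfihguv.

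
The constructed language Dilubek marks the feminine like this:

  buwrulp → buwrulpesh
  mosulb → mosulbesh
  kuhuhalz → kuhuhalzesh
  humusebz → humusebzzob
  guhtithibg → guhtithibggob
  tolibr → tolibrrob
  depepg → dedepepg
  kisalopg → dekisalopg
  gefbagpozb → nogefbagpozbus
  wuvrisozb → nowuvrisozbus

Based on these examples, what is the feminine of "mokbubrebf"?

"mokbubrebf" has second-to-last letter 'b'. The stems whose second-to-last letter is 'b' (humusebz → humusebzzob, guhtithibg → guhtithibggob, tolibr → tolibrrob) double the final consonant and add -ob.
The other patterns: stems whose second-to-last letter is 'l' add -esh; stems whose second-to-last letter is 'p' add the prefix de-; stems whose second-to-last letter is 'z' add no- … -us around the stem.
So mokbubrebf → mokbubrebffob.

mokbubrebffob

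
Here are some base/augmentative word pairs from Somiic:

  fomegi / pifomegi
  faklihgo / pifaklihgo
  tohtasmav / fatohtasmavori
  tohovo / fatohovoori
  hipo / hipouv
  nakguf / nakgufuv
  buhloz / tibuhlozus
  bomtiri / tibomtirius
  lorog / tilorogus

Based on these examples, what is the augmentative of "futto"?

pifutto

faklihgo and tohovo both end in -o yet inflect differently (pifaklihgo, fatohovoori), so the final letter is not what conditions the rule; the first letter is.
"futto" begins with f-. The stems beginning with f- (fomegi → pifomegi, faklihgo → pifaklihgo) add the prefix pi-.
The other patterns: stems beginning with t- add fa- … -ori around the stem; stems beginning with h- or n- add -uv; stems beginning with b- or l- add ti- … -us around the stem.
So futto → pifutto.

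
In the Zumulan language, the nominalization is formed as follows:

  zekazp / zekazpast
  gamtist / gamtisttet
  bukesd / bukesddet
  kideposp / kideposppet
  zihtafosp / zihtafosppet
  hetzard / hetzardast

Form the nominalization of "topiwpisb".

topiwpisbbet

"topiwpisb" has second-to-last letter 's'. The stems whose second-to-last letter is 's' (zihtafosp → zihtafosppet, bukesd → bukesddet, gamtist → gamtisttet) double the final consonant and add -et.
So topiwpisb → topiwpisbbet.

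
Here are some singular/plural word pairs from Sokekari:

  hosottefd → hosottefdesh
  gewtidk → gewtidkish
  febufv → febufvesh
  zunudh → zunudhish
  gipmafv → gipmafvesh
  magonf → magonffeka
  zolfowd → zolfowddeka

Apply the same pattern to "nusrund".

nusrunddeka

"nusrund" has second-to-last letter 'n'. The one such stem in the data (magonf → magonffeka) doubles the final consonant and adds -eka (as does zolfowd), so the same rule applies.
The other patterns: stems whose second-to-last letter is 'd' add -ish; stems whose second-to-last letter is 'f' add -esh.
So nusrund → nusrunddeka.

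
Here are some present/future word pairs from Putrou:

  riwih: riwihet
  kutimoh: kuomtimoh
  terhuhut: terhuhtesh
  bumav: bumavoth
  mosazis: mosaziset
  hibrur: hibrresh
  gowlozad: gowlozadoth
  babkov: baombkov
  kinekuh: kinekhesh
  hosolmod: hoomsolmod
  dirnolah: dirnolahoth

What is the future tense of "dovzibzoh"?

doomvzibzoh

riwih and kutimoh both end in -h yet inflect differently (riwihet, kuomtimoh), so the final letter is not what conditions the rule; the last vowel is.
"dovzibzoh" has last vowel 'o'. The stems whose last vowel is 'o' (babkov → baombkov, kutimoh → kuomtimoh, hosolmod → hoomsolmod) insert -om- after the first vowel.
So dovzibzoh → doomvzibzoh.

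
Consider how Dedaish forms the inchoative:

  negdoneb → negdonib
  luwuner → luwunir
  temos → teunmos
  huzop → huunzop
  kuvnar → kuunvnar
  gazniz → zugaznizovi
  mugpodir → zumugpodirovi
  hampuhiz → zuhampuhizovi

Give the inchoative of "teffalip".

"teffalip" has last vowel 'i'. The stems whose last vowel is 'i' (gazniz → zugaznizovi, mugpodir → zumugpodirovi, hampuhiz → zuhampuhizovi) add zu- … -ovi around the stem.
So teffalip → zuteffalipovi.

zuteffalipovi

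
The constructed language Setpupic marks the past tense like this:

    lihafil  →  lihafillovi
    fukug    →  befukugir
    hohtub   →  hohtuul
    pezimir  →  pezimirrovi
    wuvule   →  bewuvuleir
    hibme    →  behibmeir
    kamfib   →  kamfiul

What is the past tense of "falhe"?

befalheir

"falhe" ends in -e. The stems ending in -e (wuvule → bewuvuleir, hibme → behibmeir) add be- … -ir around the stem.
The other patterns: stems ending in -b drop the final letter and add -ul; stems ending in -l or -r double the final consonant and add -ovi.
So falhe → befalheir.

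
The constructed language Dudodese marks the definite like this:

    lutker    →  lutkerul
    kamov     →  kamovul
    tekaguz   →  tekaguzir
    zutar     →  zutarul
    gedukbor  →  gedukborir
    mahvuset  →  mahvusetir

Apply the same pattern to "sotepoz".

"sotepoz" has 3 vowels. The stems with 3 vowels (gedukbor → gedukborir, mahvuset → mahvusetir, tekaguz → tekaguzir) add -ir.
The other pattern: stems with 2 vowels add -ul.
So sotepoz → sotepozir.

sotepozir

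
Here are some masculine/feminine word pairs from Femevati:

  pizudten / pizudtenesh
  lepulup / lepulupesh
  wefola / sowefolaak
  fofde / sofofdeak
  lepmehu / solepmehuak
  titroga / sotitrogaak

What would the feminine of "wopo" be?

pizudten and fofde both have last vowel 'e' yet inflect differently (pizudtenesh, sofofdeak), so the last vowel is not what conditions the rule; whether the stem ends in a vowel or a consonant is.
"wopo" ends in a vowel. The stems ending in a vowel (wefola → sowefolaak, fofde → sofofdeak, lepmehu → solepmehuak) add so- … -ak around the stem.
The other pattern: stems ending in a consonant add -esh.
So wopo → sowopoak.

sowopoak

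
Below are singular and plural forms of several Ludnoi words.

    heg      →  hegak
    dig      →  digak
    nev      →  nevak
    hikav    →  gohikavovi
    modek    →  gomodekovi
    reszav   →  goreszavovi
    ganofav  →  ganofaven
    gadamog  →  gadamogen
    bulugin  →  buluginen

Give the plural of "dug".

nev and hikav both end in -v yet inflect differently (nevak, gohikavovi), so the final letter is not what conditions the rule; the number of vowels is.
"dug" has 1 vowel. The stems with 1 vowel (heg → hegak, dig → digak, nev → nevak) add -ak.
So dug → dugak.

dugak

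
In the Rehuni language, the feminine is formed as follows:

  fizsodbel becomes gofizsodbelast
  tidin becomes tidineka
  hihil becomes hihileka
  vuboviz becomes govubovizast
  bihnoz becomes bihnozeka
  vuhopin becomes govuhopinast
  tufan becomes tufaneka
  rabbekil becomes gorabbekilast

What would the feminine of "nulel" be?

nuleleka

tufan and vuhopin both end in -n yet inflect differently (tufaneka, govuhopinast), so the final letter is not what conditions the rule; the number of vowels is.
"nulel" has 2 vowels. The stems with 2 vowels (hihil → hihileka, tufan → tufaneka, tidin → tidineka) add -eka.
The other pattern: stems with 3 vowels add go- … -ast around the stem.
So nulel → nuleleka.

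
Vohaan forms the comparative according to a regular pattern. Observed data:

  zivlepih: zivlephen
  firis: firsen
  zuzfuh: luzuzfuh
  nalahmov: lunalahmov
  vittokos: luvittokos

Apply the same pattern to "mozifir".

zivlepih and zuzfuh both end in -h yet inflect differently (zivlephen, luzuzfuh), so the final letter is not what conditions the rule; the last vowel is.
"mozifir" has last vowel 'i'. The stems whose last vowel is 'i' (zivlepih → zivlephen, firis → firsen) delete the last vowel and add -en.
So mozifir → mozifren.

mozifren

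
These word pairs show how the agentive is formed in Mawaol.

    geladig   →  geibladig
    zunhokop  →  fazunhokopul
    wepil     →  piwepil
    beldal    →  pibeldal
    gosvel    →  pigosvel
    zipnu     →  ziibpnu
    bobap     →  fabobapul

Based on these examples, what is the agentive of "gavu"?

gaibvu

bobap and beldal both have last vowel 'a' yet inflect differently (fabobapul, pibeldal), so the last vowel is not what conditions the rule; the final letter is.
"gavu" ends in -u. The one such stem in the data (zipnu → ziibpnu) inserts -ib- after the first vowel (as does geladig), so the same rule applies.
So gavu → gaibvu.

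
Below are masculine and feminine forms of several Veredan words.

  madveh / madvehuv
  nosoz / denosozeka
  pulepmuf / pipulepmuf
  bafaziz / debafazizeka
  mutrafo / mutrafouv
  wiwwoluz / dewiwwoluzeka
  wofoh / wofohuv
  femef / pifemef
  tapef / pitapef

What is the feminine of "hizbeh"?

wiwwoluz and pulepmuf both have last vowel 'u' yet inflect differently (dewiwwoluzeka, pipulepmuf), so the last vowel is not what conditions the rule; the final letter is.
"hizbeh" ends in -h. The stems ending in -h (wofoh → wofohuv, madveh → madvehuv) add -uv.
The other patterns: stems ending in -z add de- … -eka around the stem; stems ending in -f add the prefix pi-.
So hizbeh → hizbehuv.

hizbehuv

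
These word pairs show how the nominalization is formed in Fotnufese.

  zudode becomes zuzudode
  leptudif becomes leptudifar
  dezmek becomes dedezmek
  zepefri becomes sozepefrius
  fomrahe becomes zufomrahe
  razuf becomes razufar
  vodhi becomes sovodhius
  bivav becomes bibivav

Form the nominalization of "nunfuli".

sonunfulius

"nunfuli" ends in -i. The stems ending in -i (zepefri → sozepefrius, vodhi → sovodhius) add so- … -us around the stem.
The other patterns: stems ending in -e add the prefix zu-; stems ending in -f add -ar; stems ending in -k or -v repeat the first consonant+vowel as a prefix.
So nunfuli → sonunfulius.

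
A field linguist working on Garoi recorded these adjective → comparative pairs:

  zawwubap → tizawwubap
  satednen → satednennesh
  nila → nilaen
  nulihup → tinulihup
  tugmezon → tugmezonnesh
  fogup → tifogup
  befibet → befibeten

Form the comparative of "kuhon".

kuhonnesh

"kuhon" ends in -n. The stems ending in -n (tugmezon → tugmezonnesh, satednen → satednennesh) double the final consonant and add -esh.
The other patterns: stems ending in -p add the prefix ti-; stems ending in -a or -t add -en.
So kuhon → kuhonnesh.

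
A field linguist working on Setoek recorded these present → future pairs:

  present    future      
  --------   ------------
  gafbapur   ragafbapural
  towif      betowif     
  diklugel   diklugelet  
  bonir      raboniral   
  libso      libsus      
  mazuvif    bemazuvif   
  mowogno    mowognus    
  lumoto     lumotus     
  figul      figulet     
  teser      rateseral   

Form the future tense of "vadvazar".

ravadvazaral

diklugel and teser both have last vowel 'e' yet inflect differently (diklugelet, rateseral), so the last vowel is not what conditions the rule; the final letter is.
"vadvazar" ends in -r. The stems ending in -r (bonir → raboniral, teser → rateseral, gafbapur → ragafbapural) add ra- … -al around the stem.
The other patterns: stems ending in -l add -et; stems ending in -o drop the final letter and add -us; stems ending in -f add the prefix be-.
So vadvazar → ravadvazaral.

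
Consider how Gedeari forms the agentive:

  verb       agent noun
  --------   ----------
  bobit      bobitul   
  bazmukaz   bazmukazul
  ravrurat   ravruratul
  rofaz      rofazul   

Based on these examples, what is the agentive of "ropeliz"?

ropelizul

Every pair shown (bobit → bobitul, bazmukaz → bazmukazul, ravrurat → ravruratul, …) follows the same rule: add -ul.
So ropeliz → ropelizul.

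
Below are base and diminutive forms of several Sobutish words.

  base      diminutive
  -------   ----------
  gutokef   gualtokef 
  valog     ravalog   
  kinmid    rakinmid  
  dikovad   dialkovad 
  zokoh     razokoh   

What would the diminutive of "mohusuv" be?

moalhusuv

"mohusuv" has 3 vowels. The stems with 3 vowels (gutokef → gualtokef, dikovad → dialkovad) insert -al- after the first vowel.
So mohusuv → moalhusuv.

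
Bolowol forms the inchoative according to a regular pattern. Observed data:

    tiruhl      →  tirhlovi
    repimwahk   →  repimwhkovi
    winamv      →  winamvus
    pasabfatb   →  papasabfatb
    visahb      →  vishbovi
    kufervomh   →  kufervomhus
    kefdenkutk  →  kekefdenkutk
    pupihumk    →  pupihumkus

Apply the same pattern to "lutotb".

lulutotb

pupihumk and repimwahk both end in -k yet inflect differently (pupihumkus, repimwhkovi), so the final letter is not what conditions the rule; the second-to-last letter is.
"lutotb" has second-to-last letter 't'. The stems whose second-to-last letter is 't' (kefdenkutk → kekefdenkutk, pasabfatb → papasabfatb) repeat the first consonant+vowel as a prefix.
The other patterns: stems whose second-to-last letter is 'm' add -us; stems whose second-to-last letter is 'h' delete the last vowel and add -ovi.
So lutotb → lulutotb.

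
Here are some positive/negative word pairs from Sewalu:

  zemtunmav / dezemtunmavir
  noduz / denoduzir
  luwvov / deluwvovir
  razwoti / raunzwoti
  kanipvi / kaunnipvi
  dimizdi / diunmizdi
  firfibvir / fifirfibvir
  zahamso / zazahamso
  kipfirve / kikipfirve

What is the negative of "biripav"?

debiripavir

razwoti and firfibvir both have last vowel 'i' yet inflect differently (raunzwoti, fifirfibvir), so the last vowel is not what conditions the rule; the final letter is.
"biripav" ends in -v. The stems ending in -v (zemtunmav → dezemtunmavir, luwvov → deluwvovir) add de- … -ir around the stem.
So biripav → debiripavir.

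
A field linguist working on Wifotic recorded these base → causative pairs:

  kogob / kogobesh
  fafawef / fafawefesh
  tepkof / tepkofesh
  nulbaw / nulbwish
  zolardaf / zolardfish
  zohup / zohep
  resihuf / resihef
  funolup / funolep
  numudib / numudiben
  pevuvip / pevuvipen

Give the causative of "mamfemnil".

"mamfemnil" has last vowel 'i'. The stems whose last vowel is 'i' (numudib → numudiben, pevuvip → pevuvipen) add -en.
So mamfemnil → mamfemnilen.

mamfemnilen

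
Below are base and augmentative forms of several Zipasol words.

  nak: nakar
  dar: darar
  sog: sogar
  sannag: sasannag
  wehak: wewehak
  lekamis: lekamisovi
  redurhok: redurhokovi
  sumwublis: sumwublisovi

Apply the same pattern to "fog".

fogar

sog and sannag both end in -g yet inflect differently (sogar, sasannag), so the final letter is not what conditions the rule; the number of vowels is.
"fog" has 1 vowel. The stems with 1 vowel (nak → nakar, dar → darar, sog → sogar) add -ar.
So fog → fogar.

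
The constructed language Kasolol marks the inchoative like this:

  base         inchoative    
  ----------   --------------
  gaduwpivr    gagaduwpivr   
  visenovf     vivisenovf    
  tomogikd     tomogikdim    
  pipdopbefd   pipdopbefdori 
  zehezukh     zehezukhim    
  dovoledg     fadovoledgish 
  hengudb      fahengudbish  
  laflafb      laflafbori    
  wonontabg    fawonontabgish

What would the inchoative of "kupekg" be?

pipdopbefd and tomogikd both end in -d yet inflect differently (pipdopbefdori, tomogikdim), so the final letter is not what conditions the rule; the second-to-last letter is.
"kupekg" has second-to-last letter 'k'. The stems whose second-to-last letter is 'k' (tomogikd → tomogikdim, zehezukh → zehezukhim) add -im.
The other patterns: stems whose second-to-last letter is 'f' add -ori; stems whose second-to-last letter is 'v' repeat the first consonant+vowel as a prefix; stems whose second-to-last letter is 'b' or 'd' add fa- … -ish around the stem.
So kupekg → kupekgim.

kupekgim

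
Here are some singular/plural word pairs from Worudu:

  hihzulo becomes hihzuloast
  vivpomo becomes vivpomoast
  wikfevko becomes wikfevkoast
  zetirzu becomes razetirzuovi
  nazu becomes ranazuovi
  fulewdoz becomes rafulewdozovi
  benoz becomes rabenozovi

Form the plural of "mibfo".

mibfoast

hihzulo and fulewdoz both have last vowel 'o' yet inflect differently (hihzuloast, rafulewdozovi), so the last vowel is not what conditions the rule; the final letter is.
"mibfo" ends in -o. The stems ending in -o (hihzulo → hihzuloast, vivpomo → vivpomoast, wikfevko → wikfevkoast) add -ast.
The other pattern: stems ending in -u or -z add ra- … -ovi around the stem.
So mibfo → mibfoast.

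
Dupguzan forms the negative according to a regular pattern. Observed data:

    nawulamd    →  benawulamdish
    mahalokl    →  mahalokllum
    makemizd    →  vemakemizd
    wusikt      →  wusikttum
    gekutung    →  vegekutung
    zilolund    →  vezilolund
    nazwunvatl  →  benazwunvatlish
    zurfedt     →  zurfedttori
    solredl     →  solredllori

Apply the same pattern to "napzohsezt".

nazwunvatl and mahalokl both end in -l yet inflect differently (benazwunvatlish, mahalokllum), so the final letter is not what conditions the rule; the second-to-last letter is.
"napzohsezt" has second-to-last letter 'z'. The one such stem in the data (makemizd → vemakemizd) adds the prefix ve-, so the same rule applies.
The other patterns: stems whose second-to-last letter is 'm' or 't' add be- … -ish around the stem; stems whose second-to-last letter is 'k' double the final consonant and add -um; stems whose second-to-last letter is 'd' double the final consonant and add -ori.
So napzohsezt → venapzohsezt.

venapzohsezt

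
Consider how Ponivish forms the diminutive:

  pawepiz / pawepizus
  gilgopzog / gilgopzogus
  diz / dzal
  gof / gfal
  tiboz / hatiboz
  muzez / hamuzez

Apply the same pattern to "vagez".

diz and muzez both end in -z yet inflect differently (dzal, hamuzez), so the final letter is not what conditions the rule; the number of vowels is.
"vagez" has 2 vowels. The stems with 2 vowels (muzez → hamuzez, tiboz → hatiboz) add the prefix ha-.
The other patterns: stems with 1 vowel delete the last vowel and add -al; stems with 3 vowels add -us.
So vagez → havagez.

havagez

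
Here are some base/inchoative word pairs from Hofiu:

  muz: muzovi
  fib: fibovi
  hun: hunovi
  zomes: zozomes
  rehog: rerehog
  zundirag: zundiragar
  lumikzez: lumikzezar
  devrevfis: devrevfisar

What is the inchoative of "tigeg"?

"tigeg" has 2 vowels. The stems with 2 vowels (zomes → zozomes, rehog → rerehog) repeat the first consonant+vowel as a prefix.
So tigeg → titigeg.

titigeg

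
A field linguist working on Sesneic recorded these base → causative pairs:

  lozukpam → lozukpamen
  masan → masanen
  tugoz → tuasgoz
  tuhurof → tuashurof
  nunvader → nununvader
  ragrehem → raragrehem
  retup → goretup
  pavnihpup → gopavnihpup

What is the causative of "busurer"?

bubusurer

"busurer" has last vowel 'e'. The stems whose last vowel is 'e' (nunvader → nununvader, ragrehem → raragrehem) repeat the first consonant+vowel as a prefix.
The other patterns: stems whose last vowel is 'a' add -en; stems whose last vowel is 'o' insert -as- after the first vowel; stems whose last vowel is 'u' add the prefix go-.
So busurer → bubusurer.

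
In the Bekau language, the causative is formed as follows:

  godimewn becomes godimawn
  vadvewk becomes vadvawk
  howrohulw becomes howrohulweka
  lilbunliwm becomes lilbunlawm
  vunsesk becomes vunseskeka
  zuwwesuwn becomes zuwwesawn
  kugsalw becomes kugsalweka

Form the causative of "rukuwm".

rukawm

vadvewk and vunsesk both end in -k yet inflect differently (vadvawk, vunseskeka), so the final letter is not what conditions the rule; the second-to-last letter is.
"rukuwm" has second-to-last letter 'w'. The stems whose second-to-last letter is 'w' (vadvewk → vadvawk, zuwwesuwn → zuwwesawn, godimewn → godimawn) change the last vowel to 'a'.
So rukuwm → rukawm.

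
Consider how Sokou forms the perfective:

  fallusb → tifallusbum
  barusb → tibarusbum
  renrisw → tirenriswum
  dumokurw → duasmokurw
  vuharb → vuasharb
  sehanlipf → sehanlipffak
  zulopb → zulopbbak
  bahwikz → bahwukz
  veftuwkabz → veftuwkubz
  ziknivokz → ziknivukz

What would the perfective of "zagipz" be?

zagipzzak

renrisw and dumokurw both end in -w yet inflect differently (tirenriswum, duasmokurw), so the final letter is not what conditions the rule; the second-to-last letter is.
"zagipz" has second-to-last letter 'p'. The stems whose second-to-last letter is 'p' (sehanlipf → sehanlipffak, zulopb → zulopbbak) double the final consonant and add -ak.
So zagipz → zagipzzak.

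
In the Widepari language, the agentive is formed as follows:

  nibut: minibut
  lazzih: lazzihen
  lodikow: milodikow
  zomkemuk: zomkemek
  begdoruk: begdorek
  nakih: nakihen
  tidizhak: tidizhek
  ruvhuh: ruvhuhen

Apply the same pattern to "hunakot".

mihunakot

ruvhuh and begdoruk both have last vowel 'u' yet inflect differently (ruvhuhen, begdorek), so the last vowel is not what conditions the rule; the final letter is.
"hunakot" ends in -t. The one such stem in the data (nibut → minibut) adds the prefix mi-, so the same rule applies.
The other patterns: stems ending in -h add -en; stems ending in -k change the last vowel to 'e'.
So hunakot → mihunakot.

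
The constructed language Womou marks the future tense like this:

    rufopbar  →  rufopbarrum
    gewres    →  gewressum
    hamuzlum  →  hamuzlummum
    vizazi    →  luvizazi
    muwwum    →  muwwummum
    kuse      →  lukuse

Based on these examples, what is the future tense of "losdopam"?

gewres and kuse both have last vowel 'e' yet inflect differently (gewressum, lukuse), so the last vowel is not what conditions the rule; whether the stem ends in a vowel or a consonant is.
"losdopam" ends in a consonant. The stems ending in a consonant (muwwum → muwwummum, hamuzlum → hamuzlummum, rufopbar → rufopbarrum) double the final consonant and add -um.
The other pattern: stems ending in a vowel add the prefix lu-.
So losdopam → losdopammum.

losdopammum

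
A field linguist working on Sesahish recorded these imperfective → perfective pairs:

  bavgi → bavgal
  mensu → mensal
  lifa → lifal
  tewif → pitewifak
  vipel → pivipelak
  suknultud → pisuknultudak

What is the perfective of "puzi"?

bavgi and tewif both have last vowel 'i' yet inflect differently (bavgal, pitewifak), so the last vowel is not what conditions the rule; whether the stem ends in a vowel or a consonant is.
"puzi" ends in a vowel. The stems ending in a vowel (bavgi → bavgal, mensu → mensal, lifa → lifal) drop the final letter and add -al.
So puzi → puzal.

puzal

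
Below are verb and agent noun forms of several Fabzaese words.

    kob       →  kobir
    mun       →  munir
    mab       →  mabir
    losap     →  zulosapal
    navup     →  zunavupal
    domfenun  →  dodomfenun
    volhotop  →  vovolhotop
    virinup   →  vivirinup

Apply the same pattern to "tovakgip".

totovakgip

mun and domfenun both end in -n yet inflect differently (munir, dodomfenun), so the final letter is not what conditions the rule; the number of vowels is.
"tovakgip" has 3 vowels. The stems with 3 vowels (domfenun → dodomfenun, volhotop → vovolhotop, virinup → vivirinup) repeat the first consonant+vowel as a prefix.
The other patterns: stems with 1 vowel add -ir; stems with 2 vowels add zu- … -al around the stem.
So tovakgip → totovakgip.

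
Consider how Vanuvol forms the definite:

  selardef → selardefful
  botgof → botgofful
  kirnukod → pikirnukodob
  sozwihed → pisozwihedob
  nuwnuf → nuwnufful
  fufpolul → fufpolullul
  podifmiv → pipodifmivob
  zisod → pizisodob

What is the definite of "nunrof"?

kirnukod and botgof both have last vowel 'o' yet inflect differently (pikirnukodob, botgofful), so the last vowel is not what conditions the rule; the final letter is.
"nunrof" ends in -f. The stems ending in -f (botgof → botgofful, selardef → selardefful, nuwnuf → nuwnufful) double the final consonant and add -ul.
The other pattern: stems ending in -d or -v add pi- … -ob around the stem.
So nunrof → nunrofful.

nunrofful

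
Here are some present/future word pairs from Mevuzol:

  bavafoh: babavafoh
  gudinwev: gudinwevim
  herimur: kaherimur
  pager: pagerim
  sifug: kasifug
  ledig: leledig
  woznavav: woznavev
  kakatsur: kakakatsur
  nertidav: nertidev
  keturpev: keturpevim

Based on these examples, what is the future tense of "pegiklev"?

pager and herimur both end in -r yet inflect differently (pagerim, kaherimur), so the final letter is not what conditions the rule; the last vowel is.
"pegiklev" has last vowel 'e'. The stems whose last vowel is 'e' (pager → pagerim, keturpev → keturpevim, gudinwev → gudinwevim) add -im.
So pegiklev → pegiklevim.

pegiklevim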